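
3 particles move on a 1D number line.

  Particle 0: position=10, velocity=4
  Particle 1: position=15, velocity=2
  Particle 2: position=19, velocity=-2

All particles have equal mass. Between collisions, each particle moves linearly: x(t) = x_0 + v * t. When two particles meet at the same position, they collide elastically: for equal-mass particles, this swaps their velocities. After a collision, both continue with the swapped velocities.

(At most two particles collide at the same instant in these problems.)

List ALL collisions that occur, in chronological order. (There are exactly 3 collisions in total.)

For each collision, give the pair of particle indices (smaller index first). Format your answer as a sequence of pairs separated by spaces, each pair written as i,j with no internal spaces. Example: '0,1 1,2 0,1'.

Collision at t=1: particles 1 and 2 swap velocities; positions: p0=14 p1=17 p2=17; velocities now: v0=4 v1=-2 v2=2
Collision at t=3/2: particles 0 and 1 swap velocities; positions: p0=16 p1=16 p2=18; velocities now: v0=-2 v1=4 v2=2
Collision at t=5/2: particles 1 and 2 swap velocities; positions: p0=14 p1=20 p2=20; velocities now: v0=-2 v1=2 v2=4

Answer: 1,2 0,1 1,2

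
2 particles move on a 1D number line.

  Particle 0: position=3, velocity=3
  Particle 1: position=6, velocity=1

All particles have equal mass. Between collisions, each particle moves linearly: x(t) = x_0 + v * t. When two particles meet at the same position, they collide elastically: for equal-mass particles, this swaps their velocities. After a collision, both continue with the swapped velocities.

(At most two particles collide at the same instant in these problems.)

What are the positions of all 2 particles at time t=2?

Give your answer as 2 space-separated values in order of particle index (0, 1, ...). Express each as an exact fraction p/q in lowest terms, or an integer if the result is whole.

Collision at t=3/2: particles 0 and 1 swap velocities; positions: p0=15/2 p1=15/2; velocities now: v0=1 v1=3
Advance to t=2 (no further collisions before then); velocities: v0=1 v1=3; positions = 8 9

Answer: 8 9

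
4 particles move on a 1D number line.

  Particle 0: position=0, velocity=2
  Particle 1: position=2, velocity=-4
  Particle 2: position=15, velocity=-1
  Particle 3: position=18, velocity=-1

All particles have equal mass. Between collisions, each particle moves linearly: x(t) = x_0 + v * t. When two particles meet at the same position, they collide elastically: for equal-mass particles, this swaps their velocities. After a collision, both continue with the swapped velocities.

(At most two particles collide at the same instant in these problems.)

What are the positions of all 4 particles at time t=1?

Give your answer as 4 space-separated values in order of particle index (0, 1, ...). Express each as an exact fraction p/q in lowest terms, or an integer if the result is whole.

Collision at t=1/3: particles 0 and 1 swap velocities; positions: p0=2/3 p1=2/3 p2=44/3 p3=53/3; velocities now: v0=-4 v1=2 v2=-1 v3=-1
Advance to t=1 (no further collisions before then); velocities: v0=-4 v1=2 v2=-1 v3=-1; positions = -2 2 14 17

Answer: -2 2 14 17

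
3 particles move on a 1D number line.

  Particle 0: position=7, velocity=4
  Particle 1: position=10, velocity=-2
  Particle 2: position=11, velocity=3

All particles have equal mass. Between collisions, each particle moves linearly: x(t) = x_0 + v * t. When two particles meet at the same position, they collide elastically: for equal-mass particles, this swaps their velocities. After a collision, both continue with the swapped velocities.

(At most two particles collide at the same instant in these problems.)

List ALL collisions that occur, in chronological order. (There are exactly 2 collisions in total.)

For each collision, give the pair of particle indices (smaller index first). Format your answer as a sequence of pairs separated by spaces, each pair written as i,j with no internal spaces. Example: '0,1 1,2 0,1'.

Answer: 0,1 1,2

Derivation:
Collision at t=1/2: particles 0 and 1 swap velocities; positions: p0=9 p1=9 p2=25/2; velocities now: v0=-2 v1=4 v2=3
Collision at t=4: particles 1 and 2 swap velocities; positions: p0=2 p1=23 p2=23; velocities now: v0=-2 v1=3 v2=4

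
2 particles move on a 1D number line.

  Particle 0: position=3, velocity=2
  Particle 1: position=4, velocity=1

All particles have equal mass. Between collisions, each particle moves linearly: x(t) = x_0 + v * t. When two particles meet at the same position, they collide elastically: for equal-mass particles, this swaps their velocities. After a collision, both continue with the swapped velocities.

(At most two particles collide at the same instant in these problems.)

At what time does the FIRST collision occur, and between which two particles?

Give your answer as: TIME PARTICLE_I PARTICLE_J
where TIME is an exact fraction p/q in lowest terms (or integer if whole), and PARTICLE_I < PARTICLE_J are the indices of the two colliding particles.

Pair (0,1): pos 3,4 vel 2,1 -> gap=1, closing at 1/unit, collide at t=1
Earliest collision: t=1 between 0 and 1

Answer: 1 0 1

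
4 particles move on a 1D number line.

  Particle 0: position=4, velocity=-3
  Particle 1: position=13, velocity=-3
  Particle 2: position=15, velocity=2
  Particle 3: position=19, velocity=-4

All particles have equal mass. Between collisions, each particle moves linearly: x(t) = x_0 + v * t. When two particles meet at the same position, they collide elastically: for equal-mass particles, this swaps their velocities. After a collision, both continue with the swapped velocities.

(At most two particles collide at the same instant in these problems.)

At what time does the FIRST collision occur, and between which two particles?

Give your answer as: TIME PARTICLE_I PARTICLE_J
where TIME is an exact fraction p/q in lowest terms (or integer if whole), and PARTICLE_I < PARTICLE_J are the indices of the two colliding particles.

Pair (0,1): pos 4,13 vel -3,-3 -> not approaching (rel speed 0 <= 0)
Pair (1,2): pos 13,15 vel -3,2 -> not approaching (rel speed -5 <= 0)
Pair (2,3): pos 15,19 vel 2,-4 -> gap=4, closing at 6/unit, collide at t=2/3
Earliest collision: t=2/3 between 2 and 3

Answer: 2/3 2 3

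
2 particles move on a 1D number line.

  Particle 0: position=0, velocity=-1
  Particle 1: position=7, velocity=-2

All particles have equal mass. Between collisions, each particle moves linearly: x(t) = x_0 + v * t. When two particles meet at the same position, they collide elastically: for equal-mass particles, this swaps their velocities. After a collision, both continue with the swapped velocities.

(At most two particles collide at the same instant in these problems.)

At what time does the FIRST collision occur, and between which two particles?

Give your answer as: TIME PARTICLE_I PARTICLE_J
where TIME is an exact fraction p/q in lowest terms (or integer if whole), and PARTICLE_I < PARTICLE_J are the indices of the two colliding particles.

Answer: 7 0 1

Derivation:
Pair (0,1): pos 0,7 vel -1,-2 -> gap=7, closing at 1/unit, collide at t=7
Earliest collision: t=7 between 0 and 1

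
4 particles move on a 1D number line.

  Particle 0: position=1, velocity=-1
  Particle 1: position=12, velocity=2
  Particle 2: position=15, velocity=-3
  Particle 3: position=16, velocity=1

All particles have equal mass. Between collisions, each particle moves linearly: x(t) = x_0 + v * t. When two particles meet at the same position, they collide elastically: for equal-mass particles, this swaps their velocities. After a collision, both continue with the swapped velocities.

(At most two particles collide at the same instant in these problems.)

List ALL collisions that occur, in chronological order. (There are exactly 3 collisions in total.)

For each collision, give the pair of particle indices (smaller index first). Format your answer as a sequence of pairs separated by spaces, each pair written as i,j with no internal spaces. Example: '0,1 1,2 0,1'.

Answer: 1,2 2,3 0,1

Derivation:
Collision at t=3/5: particles 1 and 2 swap velocities; positions: p0=2/5 p1=66/5 p2=66/5 p3=83/5; velocities now: v0=-1 v1=-3 v2=2 v3=1
Collision at t=4: particles 2 and 3 swap velocities; positions: p0=-3 p1=3 p2=20 p3=20; velocities now: v0=-1 v1=-3 v2=1 v3=2
Collision at t=7: particles 0 and 1 swap velocities; positions: p0=-6 p1=-6 p2=23 p3=26; velocities now: v0=-3 v1=-1 v2=1 v3=2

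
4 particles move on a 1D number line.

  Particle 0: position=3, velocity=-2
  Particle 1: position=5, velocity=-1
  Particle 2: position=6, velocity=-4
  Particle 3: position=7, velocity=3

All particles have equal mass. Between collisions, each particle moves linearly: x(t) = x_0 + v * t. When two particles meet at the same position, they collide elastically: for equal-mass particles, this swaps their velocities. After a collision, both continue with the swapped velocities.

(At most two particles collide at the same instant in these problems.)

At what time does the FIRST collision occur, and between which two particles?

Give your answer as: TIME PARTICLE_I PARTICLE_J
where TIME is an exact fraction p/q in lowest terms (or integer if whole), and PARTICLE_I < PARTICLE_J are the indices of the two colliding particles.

Answer: 1/3 1 2

Derivation:
Pair (0,1): pos 3,5 vel -2,-1 -> not approaching (rel speed -1 <= 0)
Pair (1,2): pos 5,6 vel -1,-4 -> gap=1, closing at 3/unit, collide at t=1/3
Pair (2,3): pos 6,7 vel -4,3 -> not approaching (rel speed -7 <= 0)
Earliest collision: t=1/3 between 1 and 2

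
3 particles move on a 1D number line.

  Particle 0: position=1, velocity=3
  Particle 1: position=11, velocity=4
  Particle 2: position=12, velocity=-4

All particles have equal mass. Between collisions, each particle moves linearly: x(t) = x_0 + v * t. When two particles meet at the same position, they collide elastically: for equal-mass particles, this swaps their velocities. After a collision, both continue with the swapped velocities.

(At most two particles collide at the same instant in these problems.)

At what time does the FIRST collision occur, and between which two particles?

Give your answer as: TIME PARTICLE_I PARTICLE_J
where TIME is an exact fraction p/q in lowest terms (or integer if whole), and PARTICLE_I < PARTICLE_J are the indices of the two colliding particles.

Answer: 1/8 1 2

Derivation:
Pair (0,1): pos 1,11 vel 3,4 -> not approaching (rel speed -1 <= 0)
Pair (1,2): pos 11,12 vel 4,-4 -> gap=1, closing at 8/unit, collide at t=1/8
Earliest collision: t=1/8 between 1 and 2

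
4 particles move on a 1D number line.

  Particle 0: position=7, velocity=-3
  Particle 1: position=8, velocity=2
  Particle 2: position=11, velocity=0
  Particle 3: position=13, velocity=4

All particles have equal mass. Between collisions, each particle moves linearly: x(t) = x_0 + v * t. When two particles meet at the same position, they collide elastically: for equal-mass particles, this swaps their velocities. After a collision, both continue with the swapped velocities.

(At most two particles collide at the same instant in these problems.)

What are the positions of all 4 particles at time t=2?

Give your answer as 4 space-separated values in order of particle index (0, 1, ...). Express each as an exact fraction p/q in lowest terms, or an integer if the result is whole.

Collision at t=3/2: particles 1 and 2 swap velocities; positions: p0=5/2 p1=11 p2=11 p3=19; velocities now: v0=-3 v1=0 v2=2 v3=4
Advance to t=2 (no further collisions before then); velocities: v0=-3 v1=0 v2=2 v3=4; positions = 1 11 12 21

Answer: 1 11 12 21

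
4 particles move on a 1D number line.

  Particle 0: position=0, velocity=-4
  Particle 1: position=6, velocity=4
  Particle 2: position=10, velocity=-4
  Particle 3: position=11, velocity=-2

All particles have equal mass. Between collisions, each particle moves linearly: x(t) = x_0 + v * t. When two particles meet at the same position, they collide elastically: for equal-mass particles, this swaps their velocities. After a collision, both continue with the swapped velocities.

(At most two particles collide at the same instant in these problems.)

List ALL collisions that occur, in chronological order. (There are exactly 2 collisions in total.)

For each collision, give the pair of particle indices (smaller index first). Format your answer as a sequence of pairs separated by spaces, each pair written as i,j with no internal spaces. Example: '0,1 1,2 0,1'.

Collision at t=1/2: particles 1 and 2 swap velocities; positions: p0=-2 p1=8 p2=8 p3=10; velocities now: v0=-4 v1=-4 v2=4 v3=-2
Collision at t=5/6: particles 2 and 3 swap velocities; positions: p0=-10/3 p1=20/3 p2=28/3 p3=28/3; velocities now: v0=-4 v1=-4 v2=-2 v3=4

Answer: 1,2 2,3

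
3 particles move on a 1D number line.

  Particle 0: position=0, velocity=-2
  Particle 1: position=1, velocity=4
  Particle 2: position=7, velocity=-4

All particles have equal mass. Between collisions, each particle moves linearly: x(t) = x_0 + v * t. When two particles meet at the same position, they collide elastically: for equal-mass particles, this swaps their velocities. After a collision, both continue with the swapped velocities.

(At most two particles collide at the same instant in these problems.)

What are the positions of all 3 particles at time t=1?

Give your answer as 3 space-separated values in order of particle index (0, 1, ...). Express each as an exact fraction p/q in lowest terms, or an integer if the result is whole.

Collision at t=3/4: particles 1 and 2 swap velocities; positions: p0=-3/2 p1=4 p2=4; velocities now: v0=-2 v1=-4 v2=4
Advance to t=1 (no further collisions before then); velocities: v0=-2 v1=-4 v2=4; positions = -2 3 5

Answer: -2 3 5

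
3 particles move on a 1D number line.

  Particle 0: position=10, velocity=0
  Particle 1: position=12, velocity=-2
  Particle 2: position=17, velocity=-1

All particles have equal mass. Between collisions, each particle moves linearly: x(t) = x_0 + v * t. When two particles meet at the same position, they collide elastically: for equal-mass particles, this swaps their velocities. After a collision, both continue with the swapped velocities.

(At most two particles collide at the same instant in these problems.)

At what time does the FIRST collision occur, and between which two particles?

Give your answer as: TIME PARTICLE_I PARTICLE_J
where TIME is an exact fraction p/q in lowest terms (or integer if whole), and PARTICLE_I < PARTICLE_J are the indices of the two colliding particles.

Answer: 1 0 1

Derivation:
Pair (0,1): pos 10,12 vel 0,-2 -> gap=2, closing at 2/unit, collide at t=1
Pair (1,2): pos 12,17 vel -2,-1 -> not approaching (rel speed -1 <= 0)
Earliest collision: t=1 between 0 and 1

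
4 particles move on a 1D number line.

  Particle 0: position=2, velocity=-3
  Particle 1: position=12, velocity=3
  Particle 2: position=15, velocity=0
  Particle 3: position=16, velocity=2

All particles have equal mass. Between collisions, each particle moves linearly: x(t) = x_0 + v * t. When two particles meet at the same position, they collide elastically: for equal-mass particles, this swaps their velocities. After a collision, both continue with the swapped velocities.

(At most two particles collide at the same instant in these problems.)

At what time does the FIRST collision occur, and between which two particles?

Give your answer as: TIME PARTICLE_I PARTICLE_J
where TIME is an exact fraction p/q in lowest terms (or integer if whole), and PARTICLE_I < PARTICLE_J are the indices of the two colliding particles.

Pair (0,1): pos 2,12 vel -3,3 -> not approaching (rel speed -6 <= 0)
Pair (1,2): pos 12,15 vel 3,0 -> gap=3, closing at 3/unit, collide at t=1
Pair (2,3): pos 15,16 vel 0,2 -> not approaching (rel speed -2 <= 0)
Earliest collision: t=1 between 1 and 2

Answer: 1 1 2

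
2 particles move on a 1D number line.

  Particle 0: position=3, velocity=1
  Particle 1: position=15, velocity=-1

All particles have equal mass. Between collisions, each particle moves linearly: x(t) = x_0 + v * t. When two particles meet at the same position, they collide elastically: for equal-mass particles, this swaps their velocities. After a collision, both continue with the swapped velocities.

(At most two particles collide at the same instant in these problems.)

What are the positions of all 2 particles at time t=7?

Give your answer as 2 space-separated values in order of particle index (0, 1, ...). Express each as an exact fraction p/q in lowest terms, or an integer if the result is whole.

Collision at t=6: particles 0 and 1 swap velocities; positions: p0=9 p1=9; velocities now: v0=-1 v1=1
Advance to t=7 (no further collisions before then); velocities: v0=-1 v1=1; positions = 8 10

Answer: 8 10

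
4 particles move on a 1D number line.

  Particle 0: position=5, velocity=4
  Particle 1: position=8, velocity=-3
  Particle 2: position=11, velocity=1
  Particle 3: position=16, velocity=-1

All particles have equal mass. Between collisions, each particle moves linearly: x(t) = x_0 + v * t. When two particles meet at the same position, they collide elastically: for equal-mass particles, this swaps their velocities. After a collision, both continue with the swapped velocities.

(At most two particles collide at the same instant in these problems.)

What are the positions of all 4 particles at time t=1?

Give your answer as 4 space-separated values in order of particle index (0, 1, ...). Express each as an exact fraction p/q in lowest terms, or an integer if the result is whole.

Collision at t=3/7: particles 0 and 1 swap velocities; positions: p0=47/7 p1=47/7 p2=80/7 p3=109/7; velocities now: v0=-3 v1=4 v2=1 v3=-1
Advance to t=1 (no further collisions before then); velocities: v0=-3 v1=4 v2=1 v3=-1; positions = 5 9 12 15

Answer: 5 9 12 15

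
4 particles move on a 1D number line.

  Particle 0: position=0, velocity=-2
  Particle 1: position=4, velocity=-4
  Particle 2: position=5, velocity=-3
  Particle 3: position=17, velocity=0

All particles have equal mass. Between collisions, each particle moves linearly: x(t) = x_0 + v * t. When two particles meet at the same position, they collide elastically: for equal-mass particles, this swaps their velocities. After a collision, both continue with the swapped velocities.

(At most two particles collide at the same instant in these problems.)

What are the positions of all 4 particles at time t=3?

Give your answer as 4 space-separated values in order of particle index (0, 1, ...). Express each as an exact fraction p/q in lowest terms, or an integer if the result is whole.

Collision at t=2: particles 0 and 1 swap velocities; positions: p0=-4 p1=-4 p2=-1 p3=17; velocities now: v0=-4 v1=-2 v2=-3 v3=0
Advance to t=3 (no further collisions before then); velocities: v0=-4 v1=-2 v2=-3 v3=0; positions = -8 -6 -4 17

Answer: -8 -6 -4 17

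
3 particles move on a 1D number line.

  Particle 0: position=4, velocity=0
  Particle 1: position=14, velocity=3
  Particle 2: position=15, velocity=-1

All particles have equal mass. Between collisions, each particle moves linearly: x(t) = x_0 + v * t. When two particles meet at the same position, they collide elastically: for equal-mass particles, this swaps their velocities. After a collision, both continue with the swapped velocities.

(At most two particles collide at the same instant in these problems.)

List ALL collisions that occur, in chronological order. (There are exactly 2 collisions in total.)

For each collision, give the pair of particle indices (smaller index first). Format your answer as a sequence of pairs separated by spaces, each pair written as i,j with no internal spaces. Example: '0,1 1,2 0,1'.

Answer: 1,2 0,1

Derivation:
Collision at t=1/4: particles 1 and 2 swap velocities; positions: p0=4 p1=59/4 p2=59/4; velocities now: v0=0 v1=-1 v2=3
Collision at t=11: particles 0 and 1 swap velocities; positions: p0=4 p1=4 p2=47; velocities now: v0=-1 v1=0 v2=3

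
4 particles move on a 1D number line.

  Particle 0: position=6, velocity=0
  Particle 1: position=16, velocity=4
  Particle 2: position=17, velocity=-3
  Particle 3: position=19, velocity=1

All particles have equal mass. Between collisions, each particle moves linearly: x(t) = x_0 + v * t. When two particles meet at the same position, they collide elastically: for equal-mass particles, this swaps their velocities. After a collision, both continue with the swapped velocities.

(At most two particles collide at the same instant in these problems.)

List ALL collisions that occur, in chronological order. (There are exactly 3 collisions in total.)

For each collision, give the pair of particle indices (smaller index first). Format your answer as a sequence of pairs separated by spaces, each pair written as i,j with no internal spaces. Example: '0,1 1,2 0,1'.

Answer: 1,2 2,3 0,1

Derivation:
Collision at t=1/7: particles 1 and 2 swap velocities; positions: p0=6 p1=116/7 p2=116/7 p3=134/7; velocities now: v0=0 v1=-3 v2=4 v3=1
Collision at t=1: particles 2 and 3 swap velocities; positions: p0=6 p1=14 p2=20 p3=20; velocities now: v0=0 v1=-3 v2=1 v3=4
Collision at t=11/3: particles 0 and 1 swap velocities; positions: p0=6 p1=6 p2=68/3 p3=92/3; velocities now: v0=-3 v1=0 v2=1 v3=4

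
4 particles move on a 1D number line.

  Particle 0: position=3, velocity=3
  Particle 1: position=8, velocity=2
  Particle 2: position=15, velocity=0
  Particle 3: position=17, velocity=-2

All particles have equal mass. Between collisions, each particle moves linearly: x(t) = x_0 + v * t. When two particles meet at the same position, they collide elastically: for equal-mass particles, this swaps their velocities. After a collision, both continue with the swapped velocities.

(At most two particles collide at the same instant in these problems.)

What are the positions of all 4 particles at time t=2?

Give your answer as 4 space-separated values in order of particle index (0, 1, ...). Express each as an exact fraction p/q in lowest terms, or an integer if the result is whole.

Answer: 9 12 13 15

Derivation:
Collision at t=1: particles 2 and 3 swap velocities; positions: p0=6 p1=10 p2=15 p3=15; velocities now: v0=3 v1=2 v2=-2 v3=0
Advance to t=2 (no further collisions before then); velocities: v0=3 v1=2 v2=-2 v3=0; positions = 9 12 13 15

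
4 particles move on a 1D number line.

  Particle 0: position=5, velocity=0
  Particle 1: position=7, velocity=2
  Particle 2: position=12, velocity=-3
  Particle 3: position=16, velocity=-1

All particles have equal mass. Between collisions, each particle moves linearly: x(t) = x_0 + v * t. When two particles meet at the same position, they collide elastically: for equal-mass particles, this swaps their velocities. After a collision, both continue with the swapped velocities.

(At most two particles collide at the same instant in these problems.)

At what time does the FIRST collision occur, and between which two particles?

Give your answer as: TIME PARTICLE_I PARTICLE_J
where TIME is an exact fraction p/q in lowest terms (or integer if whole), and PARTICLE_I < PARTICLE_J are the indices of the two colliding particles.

Answer: 1 1 2

Derivation:
Pair (0,1): pos 5,7 vel 0,2 -> not approaching (rel speed -2 <= 0)
Pair (1,2): pos 7,12 vel 2,-3 -> gap=5, closing at 5/unit, collide at t=1
Pair (2,3): pos 12,16 vel -3,-1 -> not approaching (rel speed -2 <= 0)
Earliest collision: t=1 between 1 and 2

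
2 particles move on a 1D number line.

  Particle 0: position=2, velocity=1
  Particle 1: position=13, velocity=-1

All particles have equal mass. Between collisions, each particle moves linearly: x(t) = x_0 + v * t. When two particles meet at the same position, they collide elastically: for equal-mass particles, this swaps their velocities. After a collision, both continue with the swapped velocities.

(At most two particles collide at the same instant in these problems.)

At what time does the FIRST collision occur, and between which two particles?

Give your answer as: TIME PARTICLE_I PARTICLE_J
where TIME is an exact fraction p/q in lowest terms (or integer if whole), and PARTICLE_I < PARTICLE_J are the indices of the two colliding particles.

Answer: 11/2 0 1

Derivation:
Pair (0,1): pos 2,13 vel 1,-1 -> gap=11, closing at 2/unit, collide at t=11/2
Earliest collision: t=11/2 between 0 and 1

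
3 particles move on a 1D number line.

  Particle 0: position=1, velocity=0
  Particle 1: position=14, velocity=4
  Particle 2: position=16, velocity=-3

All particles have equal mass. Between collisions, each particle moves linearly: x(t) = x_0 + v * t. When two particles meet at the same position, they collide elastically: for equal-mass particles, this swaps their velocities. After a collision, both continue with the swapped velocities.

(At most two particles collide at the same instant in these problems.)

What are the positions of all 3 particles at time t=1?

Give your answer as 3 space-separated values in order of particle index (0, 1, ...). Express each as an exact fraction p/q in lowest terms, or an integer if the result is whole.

Collision at t=2/7: particles 1 and 2 swap velocities; positions: p0=1 p1=106/7 p2=106/7; velocities now: v0=0 v1=-3 v2=4
Advance to t=1 (no further collisions before then); velocities: v0=0 v1=-3 v2=4; positions = 1 13 18

Answer: 1 13 18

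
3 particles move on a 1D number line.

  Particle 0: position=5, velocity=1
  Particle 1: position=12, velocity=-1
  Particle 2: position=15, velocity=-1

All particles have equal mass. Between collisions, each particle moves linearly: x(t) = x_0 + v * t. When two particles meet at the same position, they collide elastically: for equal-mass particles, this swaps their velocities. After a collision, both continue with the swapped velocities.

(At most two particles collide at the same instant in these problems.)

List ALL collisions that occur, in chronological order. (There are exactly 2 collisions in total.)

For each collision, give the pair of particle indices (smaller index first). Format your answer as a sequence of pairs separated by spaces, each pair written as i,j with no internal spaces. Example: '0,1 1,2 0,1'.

Answer: 0,1 1,2

Derivation:
Collision at t=7/2: particles 0 and 1 swap velocities; positions: p0=17/2 p1=17/2 p2=23/2; velocities now: v0=-1 v1=1 v2=-1
Collision at t=5: particles 1 and 2 swap velocities; positions: p0=7 p1=10 p2=10; velocities now: v0=-1 v1=-1 v2=1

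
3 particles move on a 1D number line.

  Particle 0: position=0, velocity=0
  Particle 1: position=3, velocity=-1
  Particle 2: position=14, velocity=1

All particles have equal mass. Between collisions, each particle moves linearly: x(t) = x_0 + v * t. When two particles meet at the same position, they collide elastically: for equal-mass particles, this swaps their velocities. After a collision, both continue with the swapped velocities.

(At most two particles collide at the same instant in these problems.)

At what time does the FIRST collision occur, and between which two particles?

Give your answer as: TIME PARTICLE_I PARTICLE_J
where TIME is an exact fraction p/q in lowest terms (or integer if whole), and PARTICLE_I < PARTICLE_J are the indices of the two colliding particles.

Pair (0,1): pos 0,3 vel 0,-1 -> gap=3, closing at 1/unit, collide at t=3
Pair (1,2): pos 3,14 vel -1,1 -> not approaching (rel speed -2 <= 0)
Earliest collision: t=3 between 0 and 1

Answer: 3 0 1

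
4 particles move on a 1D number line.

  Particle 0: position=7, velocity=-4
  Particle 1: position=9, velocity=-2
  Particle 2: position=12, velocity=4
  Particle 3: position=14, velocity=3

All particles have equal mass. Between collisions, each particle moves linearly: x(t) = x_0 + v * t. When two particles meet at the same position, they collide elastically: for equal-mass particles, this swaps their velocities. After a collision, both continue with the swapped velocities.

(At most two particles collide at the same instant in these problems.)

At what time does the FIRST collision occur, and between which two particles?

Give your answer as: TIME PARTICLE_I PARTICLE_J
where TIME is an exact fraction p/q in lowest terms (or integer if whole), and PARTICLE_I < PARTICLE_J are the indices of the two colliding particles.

Pair (0,1): pos 7,9 vel -4,-2 -> not approaching (rel speed -2 <= 0)
Pair (1,2): pos 9,12 vel -2,4 -> not approaching (rel speed -6 <= 0)
Pair (2,3): pos 12,14 vel 4,3 -> gap=2, closing at 1/unit, collide at t=2
Earliest collision: t=2 between 2 and 3

Answer: 2 2 3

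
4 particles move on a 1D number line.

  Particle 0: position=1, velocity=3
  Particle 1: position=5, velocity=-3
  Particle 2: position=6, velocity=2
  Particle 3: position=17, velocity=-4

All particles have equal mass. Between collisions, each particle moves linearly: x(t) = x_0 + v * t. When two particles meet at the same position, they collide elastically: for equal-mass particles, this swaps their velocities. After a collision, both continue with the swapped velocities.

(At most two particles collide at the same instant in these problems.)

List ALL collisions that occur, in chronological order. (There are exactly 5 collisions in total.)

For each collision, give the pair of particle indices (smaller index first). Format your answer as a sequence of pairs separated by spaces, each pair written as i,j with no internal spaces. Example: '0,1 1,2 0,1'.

Collision at t=2/3: particles 0 and 1 swap velocities; positions: p0=3 p1=3 p2=22/3 p3=43/3; velocities now: v0=-3 v1=3 v2=2 v3=-4
Collision at t=11/6: particles 2 and 3 swap velocities; positions: p0=-1/2 p1=13/2 p2=29/3 p3=29/3; velocities now: v0=-3 v1=3 v2=-4 v3=2
Collision at t=16/7: particles 1 and 2 swap velocities; positions: p0=-13/7 p1=55/7 p2=55/7 p3=74/7; velocities now: v0=-3 v1=-4 v2=3 v3=2
Collision at t=5: particles 2 and 3 swap velocities; positions: p0=-10 p1=-3 p2=16 p3=16; velocities now: v0=-3 v1=-4 v2=2 v3=3
Collision at t=12: particles 0 and 1 swap velocities; positions: p0=-31 p1=-31 p2=30 p3=37; velocities now: v0=-4 v1=-3 v2=2 v3=3

Answer: 0,1 2,3 1,2 2,3 0,1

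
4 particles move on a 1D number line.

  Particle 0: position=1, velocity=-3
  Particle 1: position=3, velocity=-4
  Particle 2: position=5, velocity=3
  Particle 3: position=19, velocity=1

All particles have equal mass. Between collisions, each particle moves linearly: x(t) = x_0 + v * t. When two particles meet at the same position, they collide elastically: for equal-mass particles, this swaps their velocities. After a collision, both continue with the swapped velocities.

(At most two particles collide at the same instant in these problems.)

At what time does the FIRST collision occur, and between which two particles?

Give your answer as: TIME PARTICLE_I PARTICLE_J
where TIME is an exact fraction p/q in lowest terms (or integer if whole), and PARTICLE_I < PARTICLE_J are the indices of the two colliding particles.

Pair (0,1): pos 1,3 vel -3,-4 -> gap=2, closing at 1/unit, collide at t=2
Pair (1,2): pos 3,5 vel -4,3 -> not approaching (rel speed -7 <= 0)
Pair (2,3): pos 5,19 vel 3,1 -> gap=14, closing at 2/unit, collide at t=7
Earliest collision: t=2 between 0 and 1

Answer: 2 0 1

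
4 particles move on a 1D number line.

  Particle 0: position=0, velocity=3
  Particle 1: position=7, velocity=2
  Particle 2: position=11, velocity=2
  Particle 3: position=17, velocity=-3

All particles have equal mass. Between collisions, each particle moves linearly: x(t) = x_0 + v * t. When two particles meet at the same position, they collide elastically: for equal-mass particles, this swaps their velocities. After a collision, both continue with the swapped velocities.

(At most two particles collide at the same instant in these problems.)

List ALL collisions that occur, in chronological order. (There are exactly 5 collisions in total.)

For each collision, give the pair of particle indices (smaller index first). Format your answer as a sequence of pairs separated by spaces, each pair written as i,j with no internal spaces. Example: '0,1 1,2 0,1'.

Answer: 2,3 1,2 0,1 1,2 2,3

Derivation:
Collision at t=6/5: particles 2 and 3 swap velocities; positions: p0=18/5 p1=47/5 p2=67/5 p3=67/5; velocities now: v0=3 v1=2 v2=-3 v3=2
Collision at t=2: particles 1 and 2 swap velocities; positions: p0=6 p1=11 p2=11 p3=15; velocities now: v0=3 v1=-3 v2=2 v3=2
Collision at t=17/6: particles 0 and 1 swap velocities; positions: p0=17/2 p1=17/2 p2=38/3 p3=50/3; velocities now: v0=-3 v1=3 v2=2 v3=2
Collision at t=7: particles 1 and 2 swap velocities; positions: p0=-4 p1=21 p2=21 p3=25; velocities now: v0=-3 v1=2 v2=3 v3=2
Collision at t=11: particles 2 and 3 swap velocities; positions: p0=-16 p1=29 p2=33 p3=33; velocities now: v0=-3 v1=2 v2=2 v3=3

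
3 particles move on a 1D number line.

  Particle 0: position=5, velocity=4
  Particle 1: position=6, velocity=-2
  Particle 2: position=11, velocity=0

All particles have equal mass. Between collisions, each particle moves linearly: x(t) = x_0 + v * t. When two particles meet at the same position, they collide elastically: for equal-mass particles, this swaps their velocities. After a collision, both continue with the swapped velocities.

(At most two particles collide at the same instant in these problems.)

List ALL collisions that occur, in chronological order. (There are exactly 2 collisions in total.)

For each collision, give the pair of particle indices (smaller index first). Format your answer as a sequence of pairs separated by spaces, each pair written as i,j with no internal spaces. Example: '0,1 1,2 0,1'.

Answer: 0,1 1,2

Derivation:
Collision at t=1/6: particles 0 and 1 swap velocities; positions: p0=17/3 p1=17/3 p2=11; velocities now: v0=-2 v1=4 v2=0
Collision at t=3/2: particles 1 and 2 swap velocities; positions: p0=3 p1=11 p2=11; velocities now: v0=-2 v1=0 v2=4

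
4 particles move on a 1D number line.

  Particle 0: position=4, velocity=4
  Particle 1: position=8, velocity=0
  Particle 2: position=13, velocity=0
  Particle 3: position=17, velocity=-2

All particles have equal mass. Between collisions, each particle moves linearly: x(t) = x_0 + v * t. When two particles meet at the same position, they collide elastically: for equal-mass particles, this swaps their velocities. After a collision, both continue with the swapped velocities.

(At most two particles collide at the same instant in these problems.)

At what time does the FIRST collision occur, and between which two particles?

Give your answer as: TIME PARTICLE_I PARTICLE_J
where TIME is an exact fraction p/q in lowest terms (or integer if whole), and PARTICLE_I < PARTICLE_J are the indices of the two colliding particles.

Pair (0,1): pos 4,8 vel 4,0 -> gap=4, closing at 4/unit, collide at t=1
Pair (1,2): pos 8,13 vel 0,0 -> not approaching (rel speed 0 <= 0)
Pair (2,3): pos 13,17 vel 0,-2 -> gap=4, closing at 2/unit, collide at t=2
Earliest collision: t=1 between 0 and 1

Answer: 1 0 1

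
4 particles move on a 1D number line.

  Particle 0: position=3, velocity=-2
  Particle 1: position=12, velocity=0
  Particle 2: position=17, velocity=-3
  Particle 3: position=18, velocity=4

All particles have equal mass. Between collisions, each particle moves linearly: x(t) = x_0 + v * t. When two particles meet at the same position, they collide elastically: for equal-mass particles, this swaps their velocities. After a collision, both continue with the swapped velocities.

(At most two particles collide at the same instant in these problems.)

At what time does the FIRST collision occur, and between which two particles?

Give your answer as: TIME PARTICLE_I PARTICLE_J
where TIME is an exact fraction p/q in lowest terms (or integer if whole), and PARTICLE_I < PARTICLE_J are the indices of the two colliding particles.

Pair (0,1): pos 3,12 vel -2,0 -> not approaching (rel speed -2 <= 0)
Pair (1,2): pos 12,17 vel 0,-3 -> gap=5, closing at 3/unit, collide at t=5/3
Pair (2,3): pos 17,18 vel -3,4 -> not approaching (rel speed -7 <= 0)
Earliest collision: t=5/3 between 1 and 2

Answer: 5/3 1 2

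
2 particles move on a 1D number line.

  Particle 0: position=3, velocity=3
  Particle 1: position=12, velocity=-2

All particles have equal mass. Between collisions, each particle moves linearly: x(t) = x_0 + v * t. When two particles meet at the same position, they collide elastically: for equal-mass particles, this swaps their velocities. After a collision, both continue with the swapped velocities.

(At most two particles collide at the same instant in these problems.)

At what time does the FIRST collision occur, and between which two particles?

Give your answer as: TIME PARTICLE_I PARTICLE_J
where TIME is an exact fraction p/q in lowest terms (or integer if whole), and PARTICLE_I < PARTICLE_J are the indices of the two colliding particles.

Answer: 9/5 0 1

Derivation:
Pair (0,1): pos 3,12 vel 3,-2 -> gap=9, closing at 5/unit, collide at t=9/5
Earliest collision: t=9/5 between 0 and 1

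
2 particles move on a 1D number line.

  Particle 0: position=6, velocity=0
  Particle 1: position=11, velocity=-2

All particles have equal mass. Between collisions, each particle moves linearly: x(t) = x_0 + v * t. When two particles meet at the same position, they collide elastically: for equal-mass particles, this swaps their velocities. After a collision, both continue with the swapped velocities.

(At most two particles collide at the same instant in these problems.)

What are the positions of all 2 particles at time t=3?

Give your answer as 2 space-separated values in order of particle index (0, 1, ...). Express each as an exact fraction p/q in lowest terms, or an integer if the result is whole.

Answer: 5 6

Derivation:
Collision at t=5/2: particles 0 and 1 swap velocities; positions: p0=6 p1=6; velocities now: v0=-2 v1=0
Advance to t=3 (no further collisions before then); velocities: v0=-2 v1=0; positions = 5 6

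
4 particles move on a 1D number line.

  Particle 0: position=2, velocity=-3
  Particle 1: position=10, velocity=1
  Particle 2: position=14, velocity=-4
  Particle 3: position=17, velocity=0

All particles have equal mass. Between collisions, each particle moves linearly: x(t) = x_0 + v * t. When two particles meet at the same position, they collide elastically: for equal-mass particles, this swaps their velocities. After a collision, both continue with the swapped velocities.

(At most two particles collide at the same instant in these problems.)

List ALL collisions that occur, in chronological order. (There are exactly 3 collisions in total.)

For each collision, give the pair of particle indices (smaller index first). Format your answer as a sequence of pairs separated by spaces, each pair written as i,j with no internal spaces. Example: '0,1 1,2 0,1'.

Collision at t=4/5: particles 1 and 2 swap velocities; positions: p0=-2/5 p1=54/5 p2=54/5 p3=17; velocities now: v0=-3 v1=-4 v2=1 v3=0
Collision at t=7: particles 2 and 3 swap velocities; positions: p0=-19 p1=-14 p2=17 p3=17; velocities now: v0=-3 v1=-4 v2=0 v3=1
Collision at t=12: particles 0 and 1 swap velocities; positions: p0=-34 p1=-34 p2=17 p3=22; velocities now: v0=-4 v1=-3 v2=0 v3=1

Answer: 1,2 2,3 0,1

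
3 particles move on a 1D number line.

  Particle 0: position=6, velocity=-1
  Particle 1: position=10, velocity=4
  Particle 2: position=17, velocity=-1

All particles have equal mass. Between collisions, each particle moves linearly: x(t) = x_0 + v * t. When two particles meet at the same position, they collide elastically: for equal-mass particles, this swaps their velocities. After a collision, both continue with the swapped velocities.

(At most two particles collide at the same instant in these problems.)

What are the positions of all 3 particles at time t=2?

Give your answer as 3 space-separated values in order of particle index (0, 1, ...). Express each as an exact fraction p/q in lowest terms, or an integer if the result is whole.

Collision at t=7/5: particles 1 and 2 swap velocities; positions: p0=23/5 p1=78/5 p2=78/5; velocities now: v0=-1 v1=-1 v2=4
Advance to t=2 (no further collisions before then); velocities: v0=-1 v1=-1 v2=4; positions = 4 15 18

Answer: 4 15 18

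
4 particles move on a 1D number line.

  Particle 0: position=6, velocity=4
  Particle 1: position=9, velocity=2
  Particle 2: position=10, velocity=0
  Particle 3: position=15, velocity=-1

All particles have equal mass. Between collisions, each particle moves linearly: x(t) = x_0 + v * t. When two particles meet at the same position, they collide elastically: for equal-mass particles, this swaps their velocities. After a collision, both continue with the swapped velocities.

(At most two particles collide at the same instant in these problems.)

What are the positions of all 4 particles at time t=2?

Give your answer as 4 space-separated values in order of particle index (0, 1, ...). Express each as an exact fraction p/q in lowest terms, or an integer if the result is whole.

Answer: 10 13 13 14

Derivation:
Collision at t=1/2: particles 1 and 2 swap velocities; positions: p0=8 p1=10 p2=10 p3=29/2; velocities now: v0=4 v1=0 v2=2 v3=-1
Collision at t=1: particles 0 and 1 swap velocities; positions: p0=10 p1=10 p2=11 p3=14; velocities now: v0=0 v1=4 v2=2 v3=-1
Collision at t=3/2: particles 1 and 2 swap velocities; positions: p0=10 p1=12 p2=12 p3=27/2; velocities now: v0=0 v1=2 v2=4 v3=-1
Collision at t=9/5: particles 2 and 3 swap velocities; positions: p0=10 p1=63/5 p2=66/5 p3=66/5; velocities now: v0=0 v1=2 v2=-1 v3=4
Collision at t=2: particles 1 and 2 swap velocities; positions: p0=10 p1=13 p2=13 p3=14; velocities now: v0=0 v1=-1 v2=2 v3=4
Advance to t=2 (no further collisions before then); velocities: v0=0 v1=-1 v2=2 v3=4; positions = 10 13 13 14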